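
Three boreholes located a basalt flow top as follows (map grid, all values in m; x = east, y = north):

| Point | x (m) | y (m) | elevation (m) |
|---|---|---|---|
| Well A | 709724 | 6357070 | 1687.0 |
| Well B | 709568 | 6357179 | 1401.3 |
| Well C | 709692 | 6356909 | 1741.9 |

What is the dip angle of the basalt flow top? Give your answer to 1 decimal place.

56.8°

Let the plane be z = a·x + b·y + c.
Well B−Well A: −156a + 109b = −285.7;  Well C−Well A: −32a − 161b = 54.9.
Solving gives a = 1.39888, b = −0.61903.
Gradient magnitude |∇z| = √(a² + b²) = √(1.95687 + 0.38320) = 1.52973.
True dip = arctan(1.52973) = 56.8°, dipping toward WNW (azimuth ≈ 294°).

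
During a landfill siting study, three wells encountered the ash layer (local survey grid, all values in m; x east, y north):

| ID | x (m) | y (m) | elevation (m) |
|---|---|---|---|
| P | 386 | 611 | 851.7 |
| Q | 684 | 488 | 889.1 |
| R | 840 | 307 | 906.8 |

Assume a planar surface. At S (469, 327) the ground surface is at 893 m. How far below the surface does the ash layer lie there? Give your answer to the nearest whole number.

35 m

Let the plane be z = a·x + b·y + c.
Q−P: 298a − 123b = 37.4;  R−P: 454a − 304b = 55.1.
Solving gives a = 0.13215, b = 0.01611.
Then c = 851.7 − a·386 − b·611 = 790.85.
At (469, 327): z_contact = 62.0 + 5.3 + 790.85 = 858.1 m.
Depth below ground = 893 − 858.1 = 35 m.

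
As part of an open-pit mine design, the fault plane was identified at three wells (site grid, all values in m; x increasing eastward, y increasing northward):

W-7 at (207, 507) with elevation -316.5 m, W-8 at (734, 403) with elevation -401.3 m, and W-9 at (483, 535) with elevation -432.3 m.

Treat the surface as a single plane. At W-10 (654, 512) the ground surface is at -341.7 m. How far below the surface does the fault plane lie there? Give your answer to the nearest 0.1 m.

Two edge vectors: W-7→W-8 = (527, -104, -84.8), W-7→W-9 = (276, 28, -115.8).
Normal n = (W-7→W-8) × (W-7→W-9) = (14417.6, 37621.8, 43460).
So ∂z/∂x = −n_x/n_z = −0.33174 and ∂z/∂y = −n_y/n_z = −0.86566.
Intercept c from W-7: -316.5 + 68.67 + 438.89 = 191.06.
At (654, 512): z_contact = −216.96 − 443.22 + 191.06 = -469.12 m.
Depth below ground = -341.7 − (-469.12) = 127.4 m.

127.4 m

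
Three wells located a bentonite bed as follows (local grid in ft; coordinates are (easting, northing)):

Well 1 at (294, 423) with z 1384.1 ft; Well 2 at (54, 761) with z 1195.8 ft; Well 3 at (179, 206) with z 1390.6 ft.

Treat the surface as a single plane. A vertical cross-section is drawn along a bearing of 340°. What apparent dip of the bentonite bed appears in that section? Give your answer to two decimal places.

21.07°

Let the plane be z = a·E + b·N + c.
Well 2−Well 1: −240a + 338b = −188.3;  Well 3−Well 1: −115a − 217b = 6.5.
Solving gives a = 0.42511, b = −0.25524.
Unit vector along 340° is (sin 340°, cos 340°) = (-0.3420, 0.9397).
Slope in that direction = a·(-0.3420) + b·(0.9397) = −0.38525.
Apparent dip = arctan|0.38525| = 21.07° (true dip is 26.4°, so apparent ≤ true as expected).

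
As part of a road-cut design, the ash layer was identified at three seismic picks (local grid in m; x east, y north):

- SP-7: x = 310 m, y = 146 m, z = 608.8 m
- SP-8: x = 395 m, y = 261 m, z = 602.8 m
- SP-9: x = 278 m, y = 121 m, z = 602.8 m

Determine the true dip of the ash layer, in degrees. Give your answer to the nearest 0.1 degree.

35.1°

Let the plane be z = a·x + b·y + c.
SP-8−SP-7: 85a + 115b = −6;  SP-9−SP-7: −32a − 25b = −6.
Solving gives a = 0.54019, b = −0.45145.
Gradient magnitude |∇z| = √(a² + b²) = √(0.29181 + 0.20380) = 0.70400.
True dip = arctan(0.70400) = 35.1°, dipping toward NW (azimuth ≈ 310°).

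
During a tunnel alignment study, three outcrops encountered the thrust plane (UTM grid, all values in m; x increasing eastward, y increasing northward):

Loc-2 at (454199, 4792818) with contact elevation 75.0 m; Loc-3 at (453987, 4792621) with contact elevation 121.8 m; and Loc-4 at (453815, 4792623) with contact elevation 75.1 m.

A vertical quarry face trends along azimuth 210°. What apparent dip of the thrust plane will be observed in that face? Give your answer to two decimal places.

17.77°

Let the plane be z = a·x + b·y + c.
Loc-3−Loc-2: −212a − 197b = 46.8;  Loc-4−Loc-2: −384a − 195b = 0.1.
Solving gives a = 0.26543, b = −0.52320.
Unit vector along 210° is (sin 210°, cos 210°) = (-0.5000, -0.8660).
Slope in that direction = a·(-0.5000) + b·(-0.8660) = 0.32039.
Apparent dip = arctan|0.32039| = 17.77° (true dip is 30.4°, so apparent ≤ true as expected).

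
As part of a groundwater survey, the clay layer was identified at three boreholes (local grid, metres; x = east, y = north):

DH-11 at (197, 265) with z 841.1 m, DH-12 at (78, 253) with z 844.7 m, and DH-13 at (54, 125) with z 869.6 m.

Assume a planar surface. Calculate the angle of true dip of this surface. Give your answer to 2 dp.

Let the plane be z = a·x + b·y + c.
DH-12−DH-11: −119a − 12b = 3.6;  DH-13−DH-11: −143a − 140b = 28.5.
Solving gives a = −0.01084, b = −0.19250.
Gradient magnitude |∇z| = √(a² + b²) = √(0.00012 + 0.03706) = 0.19280.
True dip = arctan(0.19280) = 10.91°, dipping toward N (azimuth ≈ 003°).

10.91°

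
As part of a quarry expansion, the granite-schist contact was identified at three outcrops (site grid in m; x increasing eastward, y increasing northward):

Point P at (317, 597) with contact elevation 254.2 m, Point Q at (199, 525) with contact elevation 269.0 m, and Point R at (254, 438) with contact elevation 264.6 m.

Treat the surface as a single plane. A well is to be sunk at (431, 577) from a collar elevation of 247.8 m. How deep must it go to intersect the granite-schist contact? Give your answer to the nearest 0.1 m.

6.0 m

Two edge vectors: Point P→Point Q = (-118, -72, 14.8), Point P→Point R = (-63, -159, 10.4).
Normal n = (Point P→Point Q) × (Point P→Point R) = (1604.4, 294.8, 14226).
So ∂z/∂x = −n_x/n_z = −0.11278 and ∂z/∂y = −n_y/n_z = −0.02072.
Intercept c from Point P: 254.2 + 35.75 + 12.37 = 302.32.
At (431, 577): z_contact = −48.61 − 11.96 + 302.32 = 241.76 m.
Depth below ground = 247.8 − 241.76 = 6.0 m.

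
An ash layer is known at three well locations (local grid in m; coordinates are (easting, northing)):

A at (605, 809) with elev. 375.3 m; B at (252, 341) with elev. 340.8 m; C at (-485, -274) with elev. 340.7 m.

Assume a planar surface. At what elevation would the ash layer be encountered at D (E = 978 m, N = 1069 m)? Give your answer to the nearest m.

365 m

Let the plane be z = a·E + b·N + c.
B−A: −353a − 468b = −34.5;  C−A: −1090a − 1083b = −34.6.
Solving gives a = −0.16563, b = 0.19865.
Then c = 375.3 − a·605 − b·809 = 314.80.
At (978, 1069): z = −162.0 + 212.4 + 314.80 = 365.2 m.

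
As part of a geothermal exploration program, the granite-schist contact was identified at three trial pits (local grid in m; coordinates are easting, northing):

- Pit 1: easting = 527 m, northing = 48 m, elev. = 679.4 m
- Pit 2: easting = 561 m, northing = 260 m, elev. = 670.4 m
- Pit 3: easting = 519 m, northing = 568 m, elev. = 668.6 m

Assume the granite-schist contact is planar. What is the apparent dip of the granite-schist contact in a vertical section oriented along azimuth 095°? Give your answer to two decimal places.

Two edge vectors: Pit 1→Pit 2 = (34, 212, -9), Pit 1→Pit 3 = (-8, 520, -10.8).
Normal n = (Pit 1→Pit 2) × (Pit 1→Pit 3) = (2390.4, 439.2, 19376).
So ∂z/∂easting = −n_x/n_z = −0.12337 and ∂z/∂northing = −n_y/n_z = −0.02267.
Unit vector along 095° is (sin 95°, cos 95°) = (0.9962, -0.0872).
Slope in that direction = a·(0.9962) + b·(-0.0872) = −0.12092.
Apparent dip = arctan|0.12092| = 6.89° (true dip is 7.1°, so apparent ≤ true as expected).

6.89°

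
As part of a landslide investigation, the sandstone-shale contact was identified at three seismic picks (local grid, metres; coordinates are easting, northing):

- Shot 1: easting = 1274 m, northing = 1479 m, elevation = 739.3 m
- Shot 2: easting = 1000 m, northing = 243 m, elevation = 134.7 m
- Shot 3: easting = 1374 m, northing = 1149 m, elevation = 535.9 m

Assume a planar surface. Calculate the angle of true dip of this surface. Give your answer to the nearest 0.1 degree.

30.7°

Two edge vectors: Shot 1→Shot 2 = (-274, -1236, -604.6), Shot 1→Shot 3 = (100, -330, -203.4).
Normal n = (Shot 1→Shot 2) × (Shot 1→Shot 3) = (51884.4, -116191.6, 214020).
So ∂z/∂easting = −n_x/n_z = −0.24243 and ∂z/∂northing = −n_y/n_z = 0.54290.
Gradient magnitude |∇z| = √(a² + b²) = √(0.05877 + 0.29474) = 0.59457.
True dip = arctan(0.59457) = 30.7°, dipping toward SSE (azimuth ≈ 156°).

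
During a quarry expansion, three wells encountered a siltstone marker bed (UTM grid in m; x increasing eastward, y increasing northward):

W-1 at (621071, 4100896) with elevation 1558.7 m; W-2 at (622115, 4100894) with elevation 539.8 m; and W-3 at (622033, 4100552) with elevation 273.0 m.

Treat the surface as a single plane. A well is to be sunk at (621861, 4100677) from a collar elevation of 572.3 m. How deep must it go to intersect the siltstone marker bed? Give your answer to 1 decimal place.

5.1 m

Let the plane be z = a·x + b·y + c.
W-2−W-1: 1044a − 2b = −1018.9;  W-3−W-1: 962a − 344b = −1285.7.
Solving gives a = −0.974015991, b = 1.013652957.
Then c = 1558.7 − a·621071 − b·4100896 = −3550393.57.
At (621861, 4100677): z_contact = −605702.56 + 4156663.37 − 3550393.57 = 567.24 m.
Depth below ground = 572.3 − 567.24 = 5.1 m.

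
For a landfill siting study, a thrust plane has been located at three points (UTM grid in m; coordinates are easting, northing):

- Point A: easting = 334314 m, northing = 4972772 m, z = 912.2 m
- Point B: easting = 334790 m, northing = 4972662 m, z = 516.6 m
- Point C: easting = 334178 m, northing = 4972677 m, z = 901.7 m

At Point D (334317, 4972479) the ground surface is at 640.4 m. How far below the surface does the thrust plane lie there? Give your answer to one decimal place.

Let the plane be z = a·easting + b·northing + c.
Point B−Point A: 476a − 110b = −395.6;  Point C−Point A: −136a − 95b = −10.5.
Solving gives a = −0.605300764, b = 0.977062147.
Then c = 912.2 − a·334314 − b·4972772 = −4655434.57.
At (334317, 4972479): z_contact = −202362.34 + 4858421.01 − 4655434.57 = 624.10 m.
Depth below ground = 640.4 − 624.10 = 16.3 m.

16.3 m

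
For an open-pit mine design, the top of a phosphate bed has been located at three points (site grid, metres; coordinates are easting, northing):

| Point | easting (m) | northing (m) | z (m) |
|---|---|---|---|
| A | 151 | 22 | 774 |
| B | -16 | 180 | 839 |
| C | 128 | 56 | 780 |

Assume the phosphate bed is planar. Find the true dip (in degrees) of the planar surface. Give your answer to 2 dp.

33.54°

Let the plane be z = a·easting + b·northing + c.
B−A: −167a + 158b = 65;  C−A: −23a + 34b = 6.
Solving gives a = −0.61742, b = −0.24119.
Gradient magnitude |∇z| = √(a² + b²) = √(0.38120 + 0.05817) = 0.66286.
True dip = arctan(0.66286) = 33.54°, dipping toward ENE (azimuth ≈ 069°).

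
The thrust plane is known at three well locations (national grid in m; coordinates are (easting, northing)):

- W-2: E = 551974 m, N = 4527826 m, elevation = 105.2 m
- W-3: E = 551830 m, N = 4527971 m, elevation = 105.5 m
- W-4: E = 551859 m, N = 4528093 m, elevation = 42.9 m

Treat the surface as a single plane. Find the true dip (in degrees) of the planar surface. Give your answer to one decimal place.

30.5°

Two edge vectors: W-2→W-3 = (-144, 145, 0.3), W-2→W-4 = (-115, 267, -62.3).
Normal n = (W-2→W-3) × (W-2→W-4) = (-9113.6, -9005.7, -21773).
So ∂z/∂E = −n_x/n_z = −0.41857 and ∂z/∂N = −n_y/n_z = −0.41362.
Gradient magnitude |∇z| = √(a² + b²) = √(0.17520 + 0.17108) = 0.58846.
True dip = arctan(0.58846) = 30.5°, dipping toward NE (azimuth ≈ 045°).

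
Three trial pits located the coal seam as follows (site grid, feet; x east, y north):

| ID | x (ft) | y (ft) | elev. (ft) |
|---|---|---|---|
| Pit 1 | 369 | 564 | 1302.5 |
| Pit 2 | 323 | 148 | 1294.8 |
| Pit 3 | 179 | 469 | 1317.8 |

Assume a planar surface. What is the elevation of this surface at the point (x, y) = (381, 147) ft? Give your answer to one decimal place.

Two edge vectors: Pit 1→Pit 2 = (-46, -416, -7.7), Pit 1→Pit 3 = (-190, -95, 15.3).
Normal n = (Pit 1→Pit 2) × (Pit 1→Pit 3) = (-7096.3, 2166.8, -74670).
So ∂z/∂x = −n_x/n_z = −0.09504 and ∂z/∂y = −n_y/n_z = 0.02902.
Intercept c from Pit 1: 1302.5 + 35.07 − 16.37 = 1321.20.
At (381, 147): z = −36.2 + 4.3 + 1321.20 = 1289.3 ft.

1289.3 ft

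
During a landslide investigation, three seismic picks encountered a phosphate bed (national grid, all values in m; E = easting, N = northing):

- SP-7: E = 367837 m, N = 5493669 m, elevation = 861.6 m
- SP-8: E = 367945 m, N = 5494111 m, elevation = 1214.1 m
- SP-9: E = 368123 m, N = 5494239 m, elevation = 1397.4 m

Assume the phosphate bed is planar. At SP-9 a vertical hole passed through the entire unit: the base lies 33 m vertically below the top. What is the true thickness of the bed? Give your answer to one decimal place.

Two edge vectors: SP-7→SP-8 = (108, 442, 352.5), SP-7→SP-9 = (286, 570, 535.8).
Normal n = (SP-7→SP-8) × (SP-7→SP-9) = (35898.6, 42948.6, -64852).
So ∂z/∂E = −n_x/n_z = 0.55355 and ∂z/∂N = −n_y/n_z = 0.66226.
|∇z| = √(a²+b²) = 0.86313, so dip δ = arctan(0.86313) = 40.80°.
True thickness = vertical thickness × cos δ = 33 × cos 40.80° = 25.0 m.

25.0 m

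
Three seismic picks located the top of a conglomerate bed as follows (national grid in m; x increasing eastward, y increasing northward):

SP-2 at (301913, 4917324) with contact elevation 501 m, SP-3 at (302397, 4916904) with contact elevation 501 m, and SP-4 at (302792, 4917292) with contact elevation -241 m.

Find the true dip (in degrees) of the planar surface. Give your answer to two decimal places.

53.36°

Two edge vectors: SP-2→SP-3 = (484, -420, 0), SP-2→SP-4 = (879, -32, -742).
Normal n = (SP-2→SP-3) × (SP-2→SP-4) = (311640, 359128, 353692).
So ∂z/∂x = −n_x/n_z = −0.88111 and ∂z/∂y = −n_y/n_z = −1.01537.
Gradient magnitude |∇z| = √(a² + b²) = √(0.77635 + 1.03097) = 1.34437.
True dip = arctan(1.34437) = 53.36°, dipping toward NE (azimuth ≈ 041°).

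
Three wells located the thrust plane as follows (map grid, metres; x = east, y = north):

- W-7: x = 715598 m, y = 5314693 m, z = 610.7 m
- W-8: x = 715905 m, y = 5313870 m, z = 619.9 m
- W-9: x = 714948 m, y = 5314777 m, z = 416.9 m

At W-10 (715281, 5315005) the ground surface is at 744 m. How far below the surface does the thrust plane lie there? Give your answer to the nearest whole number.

Let the plane be z = a·x + b·y + c.
W-8−W-7: 307a − 823b = 9.2;  W-9−W-7: −650a + 84b = −193.8.
Solving gives a = 0.31173693, b = 0.10510722.
Then c = 610.7 − a·715598 − b·5314693 = −781080.21.
At (715281, 5315005): z_contact = 222979.5 + 558645.4 − 781080.21 = 544.7 m.
Depth below ground = 744 − 544.7 = 199 m.

199 m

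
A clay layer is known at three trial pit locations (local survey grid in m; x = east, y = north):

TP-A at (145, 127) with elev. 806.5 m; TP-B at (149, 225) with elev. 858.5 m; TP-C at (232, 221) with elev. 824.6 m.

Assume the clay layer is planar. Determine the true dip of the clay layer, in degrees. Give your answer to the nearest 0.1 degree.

Two edge vectors: TP-A→TP-B = (4, 98, 52), TP-A→TP-C = (87, 94, 18.1).
Normal n = (TP-A→TP-B) × (TP-A→TP-C) = (-3114.2, 4451.6, -8150).
So ∂z/∂x = −n_x/n_z = −0.38211 and ∂z/∂y = −n_y/n_z = 0.54621.
Gradient magnitude |∇z| = √(a² + b²) = √(0.14601 + 0.29834) = 0.66660.
True dip = arctan(0.66660) = 33.7°, dipping toward SE (azimuth ≈ 145°).

33.7°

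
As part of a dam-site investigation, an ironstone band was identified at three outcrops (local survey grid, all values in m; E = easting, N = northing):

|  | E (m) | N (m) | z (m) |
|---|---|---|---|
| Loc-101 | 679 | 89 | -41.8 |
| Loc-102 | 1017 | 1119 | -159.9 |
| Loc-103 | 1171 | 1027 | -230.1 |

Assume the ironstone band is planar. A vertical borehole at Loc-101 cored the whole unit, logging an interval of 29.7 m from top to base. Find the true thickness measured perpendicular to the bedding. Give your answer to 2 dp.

Let the plane be z = a·E + b·N + c.
Loc-102−Loc-101: 338a + 1030b = −118.1;  Loc-103−Loc-101: 492a + 938b = −188.3.
Solving gives a = −0.43840, b = 0.02920.
|∇z| = √(a²+b²) = 0.43937, so dip δ = arctan(0.43937) = 23.72°.
True thickness = vertical thickness × cos δ = 29.7 × cos 23.72° = 27.19 m.

27.19 m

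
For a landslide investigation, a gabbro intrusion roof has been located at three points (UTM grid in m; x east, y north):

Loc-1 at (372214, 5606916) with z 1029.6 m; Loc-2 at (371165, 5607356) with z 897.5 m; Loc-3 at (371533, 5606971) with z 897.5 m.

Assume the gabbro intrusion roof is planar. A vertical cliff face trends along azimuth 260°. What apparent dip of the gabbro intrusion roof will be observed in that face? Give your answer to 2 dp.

Let the plane be z = a·x + b·y + c.
Loc-2−Loc-1: −1049a + 440b = −132.1;  Loc-3−Loc-1: −681a + 55b = −132.1.
Solving gives a = 0.21021, b = 0.20093.
Unit vector along 260° is (sin 260°, cos 260°) = (-0.9848, -0.1736).
Slope in that direction = a·(-0.9848) + b·(-0.1736) = −0.24190.
Apparent dip = arctan|0.24190| = 13.60° (true dip is 16.2°, so apparent ≤ true as expected).

13.60°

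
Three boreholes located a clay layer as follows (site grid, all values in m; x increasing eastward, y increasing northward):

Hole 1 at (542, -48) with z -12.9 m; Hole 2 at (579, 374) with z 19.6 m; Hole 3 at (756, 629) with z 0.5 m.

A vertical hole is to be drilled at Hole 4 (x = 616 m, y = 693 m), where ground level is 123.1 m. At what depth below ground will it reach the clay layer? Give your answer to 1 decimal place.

81.2 m

Two edge vectors: Hole 1→Hole 2 = (37, 422, 32.5), Hole 1→Hole 3 = (214, 677, 13.4).
Normal n = (Hole 1→Hole 2) × (Hole 1→Hole 3) = (-16347.7, 6459.2, -65259).
So ∂z/∂x = −n_x/n_z = −0.25050 and ∂z/∂y = −n_y/n_z = 0.09898.
Intercept c from Hole 1: -12.9 + 135.77 + 4.75 = 127.62.
At (616, 693): z_contact = −154.31 + 68.59 + 127.62 = 41.91 m.
Depth below ground = 123.1 − 41.91 = 81.2 m.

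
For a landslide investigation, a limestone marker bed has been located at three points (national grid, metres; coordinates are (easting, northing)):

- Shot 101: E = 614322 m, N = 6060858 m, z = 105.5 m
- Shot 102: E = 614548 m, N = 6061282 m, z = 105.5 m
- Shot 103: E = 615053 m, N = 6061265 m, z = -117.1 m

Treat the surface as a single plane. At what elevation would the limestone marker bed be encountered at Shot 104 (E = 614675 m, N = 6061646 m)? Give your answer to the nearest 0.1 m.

134.5 m

Two edge vectors: Shot 101→Shot 102 = (226, 424, 0), Shot 101→Shot 103 = (731, 407, -222.6).
Normal n = (Shot 101→Shot 102) × (Shot 101→Shot 103) = (-94382.4, 50307.6, -217962).
So ∂z/∂E = −n_x/n_z = −0.433022270 and ∂z/∂N = −n_y/n_z = 0.230809040.
Intercept c from Shot 101: 105.5 + 266015.11 − 1398900.82 = −1132780.21.
At (614675, 6061646): z = −266168.0 + 1399082.7 − 1132780.21 = 134.5 m.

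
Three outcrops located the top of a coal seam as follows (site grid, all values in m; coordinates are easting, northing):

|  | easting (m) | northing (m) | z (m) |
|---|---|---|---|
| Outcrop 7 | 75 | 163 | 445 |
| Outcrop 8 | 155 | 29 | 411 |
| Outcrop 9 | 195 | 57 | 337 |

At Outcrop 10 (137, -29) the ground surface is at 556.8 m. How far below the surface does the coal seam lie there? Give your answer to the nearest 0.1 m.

Two edge vectors: Outcrop 7→Outcrop 8 = (80, -134, -34), Outcrop 7→Outcrop 9 = (120, -106, -108).
Normal n = (Outcrop 7→Outcrop 8) × (Outcrop 7→Outcrop 9) = (10868, 4560, 7600).
So ∂z/∂easting = −n_x/n_z = −1.43000 and ∂z/∂northing = −n_y/n_z = −0.60000.
Intercept c from Outcrop 7: 445 + 107.25 + 97.80 = 650.05.
At (137, -29): z_contact = −195.91 + 17.40 + 650.05 = 471.54 m.
Depth below ground = 556.8 − 471.54 = 85.3 m.

85.3 m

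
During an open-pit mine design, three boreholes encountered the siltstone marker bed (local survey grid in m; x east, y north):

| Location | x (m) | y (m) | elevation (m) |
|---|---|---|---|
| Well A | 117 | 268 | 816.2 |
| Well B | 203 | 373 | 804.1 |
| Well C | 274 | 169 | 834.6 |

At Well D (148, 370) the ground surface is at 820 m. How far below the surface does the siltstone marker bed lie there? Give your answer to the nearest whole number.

17 m

Let the plane be z = a·x + b·y + c.
Well B−Well A: 86a + 105b = −12.1;  Well C−Well A: 157a − 99b = 18.4.
Solving gives a = 0.02937, b = −0.13929.
Then c = 816.2 − a·117 − b·268 = 850.09.
At (148, 370): z_contact = 4.3 − 51.5 + 850.09 = 802.9 m.
Depth below ground = 820 − 802.9 = 17 m.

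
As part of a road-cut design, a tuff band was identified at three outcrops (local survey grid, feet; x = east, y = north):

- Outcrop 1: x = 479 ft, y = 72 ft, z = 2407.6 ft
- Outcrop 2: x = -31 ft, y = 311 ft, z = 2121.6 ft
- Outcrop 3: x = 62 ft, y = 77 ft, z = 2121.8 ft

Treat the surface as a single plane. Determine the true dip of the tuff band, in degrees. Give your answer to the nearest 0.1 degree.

Let the plane be z = a·x + b·y + c.
Outcrop 2−Outcrop 1: −510a + 239b = −286;  Outcrop 3−Outcrop 1: −417a + 5b = −285.8.
Solving gives a = 0.68864, b = 0.27284.
Gradient magnitude |∇z| = √(a² + b²) = √(0.47423 + 0.07444) = 0.74072.
True dip = arctan(0.74072) = 36.5°, dipping toward WSW (azimuth ≈ 248°).

36.5°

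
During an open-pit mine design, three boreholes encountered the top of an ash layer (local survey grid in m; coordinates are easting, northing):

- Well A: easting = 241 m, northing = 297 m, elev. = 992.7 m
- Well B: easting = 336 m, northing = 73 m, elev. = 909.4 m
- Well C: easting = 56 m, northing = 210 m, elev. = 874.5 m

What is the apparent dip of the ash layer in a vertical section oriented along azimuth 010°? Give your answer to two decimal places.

30.75°

Let the plane be z = a·easting + b·northing + c.
Well B−Well A: 95a − 224b = −83.3;  Well C−Well A: −185a − 87b = −118.2.
Solving gives a = 0.38688, b = 0.53595.
Unit vector along 010° is (sin 10°, cos 10°) = (0.1736, 0.9848).
Slope in that direction = a·(0.1736) + b·(0.9848) = 0.59499.
Apparent dip = arctan|0.59499| = 30.75° (true dip is 33.5°, so apparent ≤ true as expected).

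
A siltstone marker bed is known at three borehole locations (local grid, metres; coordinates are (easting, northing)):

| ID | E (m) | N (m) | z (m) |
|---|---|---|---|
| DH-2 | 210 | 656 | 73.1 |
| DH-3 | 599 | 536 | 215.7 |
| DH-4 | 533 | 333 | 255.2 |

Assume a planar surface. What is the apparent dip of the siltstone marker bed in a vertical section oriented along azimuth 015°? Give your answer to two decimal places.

Let the plane be z = a·E + b·N + c.
DH-3−DH-2: 389a − 120b = 142.6;  DH-4−DH-2: 323a − 323b = 182.1.
Solving gives a = 0.27861, b = −0.28516.
Unit vector along 015° is (sin 15°, cos 15°) = (0.2588, 0.9659).
Slope in that direction = a·(0.2588) + b·(0.9659) = −0.20334.
Apparent dip = arctan|0.20334| = 11.49° (true dip is 21.7°, so apparent ≤ true as expected).

11.49°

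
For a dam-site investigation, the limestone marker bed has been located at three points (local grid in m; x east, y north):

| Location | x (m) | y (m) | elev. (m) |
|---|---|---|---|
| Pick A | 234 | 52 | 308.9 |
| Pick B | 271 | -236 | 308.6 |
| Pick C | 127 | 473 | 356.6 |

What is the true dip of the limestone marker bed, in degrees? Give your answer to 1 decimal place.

Two edge vectors: Pick A→Pick B = (37, -288, -0.3), Pick A→Pick C = (-107, 421, 47.7).
Normal n = (Pick A→Pick B) × (Pick A→Pick C) = (-13611.3, -1732.8, -15239).
So ∂z/∂x = −n_x/n_z = −0.89319 and ∂z/∂y = −n_y/n_z = −0.11371.
Gradient magnitude |∇z| = √(a² + b²) = √(0.79779 + 0.01293) = 0.90040.
True dip = arctan(0.90040) = 42.0°, dipping toward E (azimuth ≈ 083°).

42.0°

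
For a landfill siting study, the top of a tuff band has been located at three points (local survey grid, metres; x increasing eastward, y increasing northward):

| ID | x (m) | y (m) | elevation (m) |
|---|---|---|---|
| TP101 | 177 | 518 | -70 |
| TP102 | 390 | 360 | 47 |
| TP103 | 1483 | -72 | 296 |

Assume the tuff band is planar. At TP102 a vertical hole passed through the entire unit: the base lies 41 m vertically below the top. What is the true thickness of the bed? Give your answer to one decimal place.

29.9 m

Let the plane be z = a·x + b·y + c.
TP102−TP101: 213a − 158b = 117;  TP103−TP101: 1306a − 590b = 366.
Solving gives a = −0.13885, b = −0.92769.
|∇z| = √(a²+b²) = 0.93802, so dip δ = arctan(0.93802) = 43.17°.
True thickness = vertical thickness × cos δ = 41 × cos 43.17° = 29.9 m.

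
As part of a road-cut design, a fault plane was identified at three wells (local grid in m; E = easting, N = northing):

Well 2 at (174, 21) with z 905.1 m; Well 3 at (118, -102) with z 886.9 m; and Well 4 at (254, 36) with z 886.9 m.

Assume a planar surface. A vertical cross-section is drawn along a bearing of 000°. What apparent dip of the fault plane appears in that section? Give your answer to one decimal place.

Let the plane be z = a·E + b·N + c.
Well 3−Well 2: −56a − 123b = −18.2;  Well 4−Well 2: 80a + 15b = −18.2.
Solving gives a = −0.27907, b = 0.27502.
Unit vector along 000° is (sin 0°, cos 0°) = (0.0000, 1.0000).
Slope in that direction = a·(0.0000) + b·(1.0000) = 0.27502.
Apparent dip = arctan|0.27502| = 15.4° (true dip is 21.4°, so apparent ≤ true as expected).

15.4°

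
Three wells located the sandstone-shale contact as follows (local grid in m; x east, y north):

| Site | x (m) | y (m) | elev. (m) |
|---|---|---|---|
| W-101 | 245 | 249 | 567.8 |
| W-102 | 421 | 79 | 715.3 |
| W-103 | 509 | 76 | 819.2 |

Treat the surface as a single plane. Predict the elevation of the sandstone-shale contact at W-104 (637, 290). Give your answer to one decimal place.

Two edge vectors: W-101→W-102 = (176, -170, 147.5), W-101→W-103 = (264, -173, 251.4).
Normal n = (W-101→W-102) × (W-101→W-103) = (-17220.5, -5306.4, 14432).
So ∂z/∂x = −n_x/n_z = 1.19322 and ∂z/∂y = −n_y/n_z = 0.36768.
Intercept c from W-101: 567.8 − 292.34 − 91.55 = 183.91.
At (637, 290): z = 760.1 + 106.6 + 183.91 = 1050.6 m.

1050.6 m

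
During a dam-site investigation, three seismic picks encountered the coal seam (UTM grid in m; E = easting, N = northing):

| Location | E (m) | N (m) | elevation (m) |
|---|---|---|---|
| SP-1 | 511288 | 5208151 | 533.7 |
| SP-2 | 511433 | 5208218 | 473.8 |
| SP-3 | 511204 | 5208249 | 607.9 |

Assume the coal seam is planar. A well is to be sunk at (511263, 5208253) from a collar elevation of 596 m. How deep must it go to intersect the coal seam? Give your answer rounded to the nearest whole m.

Two edge vectors: SP-1→SP-2 = (145, 67, -59.9), SP-1→SP-3 = (-84, 98, 74.2).
Normal n = (SP-1→SP-2) × (SP-1→SP-3) = (10841.6, -5727.4, 19838).
So ∂z/∂E = −n_x/n_z = −0.54650670 and ∂z/∂N = −n_y/n_z = 0.28870854.
Intercept c from SP-1: 533.7 + 279422.32 − 1503637.67 = −1223681.65.
At (511263, 5208253): z_contact = −279408.7 + 1503667.1 − 1223681.65 = 576.8 m.
Depth below ground = 596 − 576.8 = 19 m.

19 m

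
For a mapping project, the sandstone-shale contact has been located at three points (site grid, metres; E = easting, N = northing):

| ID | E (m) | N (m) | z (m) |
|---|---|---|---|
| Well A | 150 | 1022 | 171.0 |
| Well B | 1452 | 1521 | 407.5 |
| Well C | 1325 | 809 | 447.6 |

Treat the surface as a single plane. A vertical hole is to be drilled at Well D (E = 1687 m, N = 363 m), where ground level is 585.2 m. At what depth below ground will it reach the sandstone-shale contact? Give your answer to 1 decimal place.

16.2 m

Two edge vectors: Well A→Well B = (1302, 499, 236.5), Well A→Well C = (1175, -213, 276.6).
Normal n = (Well A→Well B) × (Well A→Well C) = (188397.9, -82245.7, -863651).
So ∂z/∂E = −n_x/n_z = 0.218141 and ∂z/∂N = −n_y/n_z = −0.095230.
Intercept c from Well A: 171 − 32.72 + 97.33 = 235.60.
At (1687, 363): z_contact = 368.00 − 34.57 + 235.60 = 569.04 m.
Depth below ground = 585.2 − 569.04 = 16.2 m.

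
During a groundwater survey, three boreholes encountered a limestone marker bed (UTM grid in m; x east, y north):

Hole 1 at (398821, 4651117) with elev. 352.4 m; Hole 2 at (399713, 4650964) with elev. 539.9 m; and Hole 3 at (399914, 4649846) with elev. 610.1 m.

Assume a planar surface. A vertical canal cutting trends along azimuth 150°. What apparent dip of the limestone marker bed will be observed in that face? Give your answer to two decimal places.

7.14°

Let the plane be z = a·x + b·y + c.
Hole 2−Hole 1: 892a − 153b = 187.5;  Hole 3−Hole 1: 1093a − 1271b = 257.7.
Solving gives a = 0.20578, b = −0.02579.
Unit vector along 150° is (sin 150°, cos 150°) = (0.5000, -0.8660).
Slope in that direction = a·(0.5000) + b·(-0.8660) = 0.12523.
Apparent dip = arctan|0.12523| = 7.14° (true dip is 11.7°, so apparent ≤ true as expected).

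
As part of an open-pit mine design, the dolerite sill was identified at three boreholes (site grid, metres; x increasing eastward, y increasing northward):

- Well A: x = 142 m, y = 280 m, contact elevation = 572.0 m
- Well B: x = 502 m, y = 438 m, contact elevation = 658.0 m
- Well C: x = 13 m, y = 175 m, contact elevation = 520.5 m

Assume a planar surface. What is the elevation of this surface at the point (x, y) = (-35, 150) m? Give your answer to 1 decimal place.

Two edge vectors: Well A→Well B = (360, 158, 86), Well A→Well C = (-129, -105, -51.5).
Normal n = (Well A→Well B) × (Well A→Well C) = (893, 7446, -17418).
So ∂z/∂x = −n_x/n_z = 0.05127 and ∂z/∂y = −n_y/n_z = 0.42749.
Intercept c from Well A: 572 − 7.28 − 119.70 = 445.02.
At (-35, 150): z = −1.8 + 64.1 + 445.02 = 507.4 m.

507.4 m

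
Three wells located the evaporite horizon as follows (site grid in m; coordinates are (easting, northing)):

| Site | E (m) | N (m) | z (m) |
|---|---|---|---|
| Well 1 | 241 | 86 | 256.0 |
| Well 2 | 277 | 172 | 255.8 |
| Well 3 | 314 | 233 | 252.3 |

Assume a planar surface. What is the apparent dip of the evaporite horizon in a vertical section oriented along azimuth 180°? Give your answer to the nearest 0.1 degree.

6.9°

Two edge vectors: Well 1→Well 2 = (36, 86, -0.2), Well 1→Well 3 = (73, 147, -3.7).
Normal n = (Well 1→Well 2) × (Well 1→Well 3) = (-288.8, 118.6, -986).
So ∂z/∂E = −n_x/n_z = −0.29290 and ∂z/∂N = −n_y/n_z = 0.12028.
Unit vector along 180° is (sin 180°, cos 180°) = (0.0000, -1.0000).
Slope in that direction = a·(0.0000) + b·(-1.0000) = −0.12028.
Apparent dip = arctan|0.12028| = 6.9° (true dip is 17.6°, so apparent ≤ true as expected).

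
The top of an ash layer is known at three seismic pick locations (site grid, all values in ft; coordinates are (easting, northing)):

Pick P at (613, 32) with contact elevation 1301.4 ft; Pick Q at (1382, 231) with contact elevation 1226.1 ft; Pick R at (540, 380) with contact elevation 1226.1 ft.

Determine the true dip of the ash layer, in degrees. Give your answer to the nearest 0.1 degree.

12.9°

Let the plane be z = a·E + b·N + c.
Pick Q−Pick P: 769a + 199b = −75.3;  Pick R−Pick P: −73a + 348b = −75.3.
Solving gives a = −0.03977, b = −0.22472.
Gradient magnitude |∇z| = √(a² + b²) = √(0.00158 + 0.05050) = 0.22821.
True dip = arctan(0.22821) = 12.9°, dipping toward N (azimuth ≈ 010°).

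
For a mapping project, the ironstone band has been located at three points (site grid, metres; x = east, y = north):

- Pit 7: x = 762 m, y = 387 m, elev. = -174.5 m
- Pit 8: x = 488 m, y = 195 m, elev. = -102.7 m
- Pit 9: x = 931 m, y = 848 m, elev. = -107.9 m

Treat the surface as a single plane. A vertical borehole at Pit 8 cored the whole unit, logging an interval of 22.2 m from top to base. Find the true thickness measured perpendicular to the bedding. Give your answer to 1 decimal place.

19.2 m

Let the plane be z = a·x + b·y + c.
Pit 8−Pit 7: −274a − 192b = 71.8;  Pit 9−Pit 7: 169a + 461b = 66.6.
Solving gives a = −0.48886, b = 0.32368.
|∇z| = √(a²+b²) = 0.58630, so dip δ = arctan(0.58630) = 30.38°.
True thickness = vertical thickness × cos δ = 22.2 × cos 30.38° = 19.2 m.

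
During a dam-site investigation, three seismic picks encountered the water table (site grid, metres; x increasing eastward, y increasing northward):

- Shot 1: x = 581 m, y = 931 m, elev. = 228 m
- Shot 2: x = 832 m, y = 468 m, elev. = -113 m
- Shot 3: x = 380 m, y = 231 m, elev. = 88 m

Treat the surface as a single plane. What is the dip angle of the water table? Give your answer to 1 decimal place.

Let the plane be z = a·x + b·y + c.
Shot 2−Shot 1: 251a − 463b = −341;  Shot 3−Shot 1: −201a − 700b = −140.
Solving gives a = −0.64696, b = 0.38577.
Gradient magnitude |∇z| = √(a² + b²) = √(0.41856 + 0.14882) = 0.75325.
True dip = arctan(0.75325) = 37.0°, dipping toward ESE (azimuth ≈ 121°).

37.0°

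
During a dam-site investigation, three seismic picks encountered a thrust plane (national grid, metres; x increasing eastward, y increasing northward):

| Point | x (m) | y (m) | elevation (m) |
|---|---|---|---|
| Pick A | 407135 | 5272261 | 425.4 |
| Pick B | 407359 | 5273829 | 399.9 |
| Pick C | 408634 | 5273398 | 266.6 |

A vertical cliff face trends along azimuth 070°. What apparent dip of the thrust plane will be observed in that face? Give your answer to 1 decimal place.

5.7°

Two edge vectors: Pick A→Pick B = (224, 1568, -25.5), Pick A→Pick C = (1499, 1137, -158.8).
Normal n = (Pick A→Pick B) × (Pick A→Pick C) = (-220004.9, -2653.3, -2095744).
So ∂z/∂x = −n_x/n_z = −0.10498 and ∂z/∂y = −n_y/n_z = −0.00127.
Unit vector along 070° is (sin 70°, cos 70°) = (0.9397, 0.3420).
Slope in that direction = a·(0.9397) + b·(0.3420) = −0.09908.
Apparent dip = arctan|0.09908| = 5.7° (true dip is 6.0°, so apparent ≤ true as expected).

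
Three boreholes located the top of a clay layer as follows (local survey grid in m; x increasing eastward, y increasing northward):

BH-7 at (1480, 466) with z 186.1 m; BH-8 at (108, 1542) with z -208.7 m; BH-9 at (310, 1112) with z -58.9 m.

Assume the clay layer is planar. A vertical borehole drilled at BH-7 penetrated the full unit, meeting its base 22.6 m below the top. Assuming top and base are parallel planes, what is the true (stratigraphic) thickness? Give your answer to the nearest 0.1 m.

21.4 m

Two edge vectors: BH-7→BH-8 = (-1372, 1076, -394.8), BH-7→BH-9 = (-1170, 646, -245).
Normal n = (BH-7→BH-8) × (BH-7→BH-9) = (-8579.2, 125776, 372608).
So ∂z/∂x = −n_x/n_z = 0.02302 and ∂z/∂y = −n_y/n_z = −0.33756.
|∇z| = √(a²+b²) = 0.33834, so dip δ = arctan(0.33834) = 18.69°.
True thickness = vertical thickness × cos δ = 22.6 × cos 18.69° = 21.4 m.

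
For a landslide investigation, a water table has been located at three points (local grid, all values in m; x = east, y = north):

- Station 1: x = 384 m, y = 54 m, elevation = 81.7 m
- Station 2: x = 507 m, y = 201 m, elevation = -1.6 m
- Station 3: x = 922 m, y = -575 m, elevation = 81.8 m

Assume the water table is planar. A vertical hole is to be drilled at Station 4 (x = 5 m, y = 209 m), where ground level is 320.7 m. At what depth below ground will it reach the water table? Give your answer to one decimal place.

156.5 m

Two edge vectors: Station 1→Station 2 = (123, 147, -83.3), Station 1→Station 3 = (538, -629, 0.1).
Normal n = (Station 1→Station 2) × (Station 1→Station 3) = (-52381, -44827.7, -156453).
So ∂z/∂x = −n_x/n_z = −0.33480 and ∂z/∂y = −n_y/n_z = −0.28653.
Intercept c from Station 1: 81.7 + 128.56 + 15.47 = 225.74.
At (5, 209): z_contact = −1.67 − 59.88 + 225.74 = 164.18 m.
Depth below ground = 320.7 − 164.18 = 156.5 m.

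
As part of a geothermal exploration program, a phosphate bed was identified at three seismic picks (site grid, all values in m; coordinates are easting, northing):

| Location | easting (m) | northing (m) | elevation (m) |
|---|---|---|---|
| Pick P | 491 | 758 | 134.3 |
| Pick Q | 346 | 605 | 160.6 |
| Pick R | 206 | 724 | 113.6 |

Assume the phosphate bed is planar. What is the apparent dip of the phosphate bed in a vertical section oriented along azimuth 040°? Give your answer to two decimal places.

7.99°

Let the plane be z = a·easting + b·northing + c.
Pick Q−Pick P: −145a − 153b = 26.3;  Pick R−Pick P: −285a − 34b = −20.7.
Solving gives a = 0.10501, b = −0.27142.
Unit vector along 040° is (sin 40°, cos 40°) = (0.6428, 0.7660).
Slope in that direction = a·(0.6428) + b·(0.7660) = −0.14042.
Apparent dip = arctan|0.14042| = 7.99° (true dip is 16.2°, so apparent ≤ true as expected).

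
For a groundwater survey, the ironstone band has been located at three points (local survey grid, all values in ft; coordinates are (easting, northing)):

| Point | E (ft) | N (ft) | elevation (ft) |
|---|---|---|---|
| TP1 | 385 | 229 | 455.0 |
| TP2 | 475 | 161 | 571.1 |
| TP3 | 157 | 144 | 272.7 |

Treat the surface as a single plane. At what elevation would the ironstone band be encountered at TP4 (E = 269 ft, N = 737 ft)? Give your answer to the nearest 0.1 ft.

122.7 ft

Let the plane be z = a·E + b·N + c.
TP2−TP1: 90a − 68b = 116.1;  TP3−TP1: −228a − 85b = −182.3.
Solving gives a = 0.96160, b = −0.43465.
Then c = 455 − a·385 − b·229 = 184.32.
At (269, 737): z = 258.7 − 320.3 + 184.32 = 122.7 ft.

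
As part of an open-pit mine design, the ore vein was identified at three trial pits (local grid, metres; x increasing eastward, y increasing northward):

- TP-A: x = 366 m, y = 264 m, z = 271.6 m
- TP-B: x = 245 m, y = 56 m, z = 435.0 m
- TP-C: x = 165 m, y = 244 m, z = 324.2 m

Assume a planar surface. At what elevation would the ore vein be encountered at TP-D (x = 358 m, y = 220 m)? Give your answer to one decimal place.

Two edge vectors: TP-A→TP-B = (-121, -208, 163.4), TP-A→TP-C = (-201, -20, 52.6).
Normal n = (TP-A→TP-B) × (TP-A→TP-C) = (-7672.8, -26478.8, -39388).
So ∂z/∂x = −n_x/n_z = −0.19480 and ∂z/∂y = −n_y/n_z = −0.67226.
Intercept c from TP-A: 271.6 + 71.30 + 177.48 = 520.37.
At (358, 220): z = −69.7 − 147.9 + 520.37 = 302.7 m.

302.7 m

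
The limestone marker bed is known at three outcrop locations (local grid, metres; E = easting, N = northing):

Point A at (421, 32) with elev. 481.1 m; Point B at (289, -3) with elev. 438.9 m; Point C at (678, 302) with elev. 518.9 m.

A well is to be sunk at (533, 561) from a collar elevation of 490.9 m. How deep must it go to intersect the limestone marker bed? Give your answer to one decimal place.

83.7 m

Let the plane be z = a·E + b·N + c.
Point B−Point A: −132a − 35b = −42.2;  Point C−Point A: 257a + 270b = 37.8.
Solving gives a = 0.37797, b = −0.21977.
Then c = 481.1 − a·421 − b·32 = 329.01.
At (533, 561): z_contact = 201.46 − 123.29 + 329.01 = 407.17 m.
Depth below ground = 490.9 − 407.17 = 83.7 m.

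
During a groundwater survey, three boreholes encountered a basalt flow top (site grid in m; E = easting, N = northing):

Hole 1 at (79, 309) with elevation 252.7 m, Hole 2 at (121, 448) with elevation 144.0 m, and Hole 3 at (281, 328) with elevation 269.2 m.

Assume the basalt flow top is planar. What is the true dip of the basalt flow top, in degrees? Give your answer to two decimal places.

40.22°

Let the plane be z = a·E + b·N + c.
Hole 2−Hole 1: 42a + 139b = −108.7;  Hole 3−Hole 1: 202a + 19b = 16.5.
Solving gives a = 0.15978, b = −0.83029.
Gradient magnitude |∇z| = √(a² + b²) = √(0.02553 + 0.68939) = 0.84553.
True dip = arctan(0.84553) = 40.22°, dipping toward N (azimuth ≈ 349°).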